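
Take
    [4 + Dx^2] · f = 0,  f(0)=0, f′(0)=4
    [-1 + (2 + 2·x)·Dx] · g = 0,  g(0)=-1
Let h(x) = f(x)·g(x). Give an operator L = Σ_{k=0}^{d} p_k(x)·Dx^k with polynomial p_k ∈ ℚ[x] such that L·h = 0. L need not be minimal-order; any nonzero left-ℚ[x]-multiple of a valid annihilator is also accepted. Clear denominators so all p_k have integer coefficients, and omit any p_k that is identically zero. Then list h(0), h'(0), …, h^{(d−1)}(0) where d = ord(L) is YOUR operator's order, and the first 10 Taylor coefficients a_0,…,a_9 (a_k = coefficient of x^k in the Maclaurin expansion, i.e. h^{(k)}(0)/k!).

f: a_k = 0, 4, 0, -8/3, 0, 8/15, 0, -16/315, 0, 8/2835, …
g: a_k = -1, -1/2, 1/8, -1/16, 5/128, -7/256, 21/1024, -33/2048, 429/32768, -715/65536, …
Sym-product of L_f,L_g gives L₀ (≤ ord 2).
L = (19 + 32·x + 16·x^2) + (-4 - 4·x)·Dx + (4 + 8·x + 4·x^2)·Dx^2  (order 2).
h: a_k = 0, -4, -2, 19/6, 13/12, -341/480, -67/320, 7687/80640, 17/32256, 216983/23224320, …
ICs: h(0) = 0, h′(0) = -4.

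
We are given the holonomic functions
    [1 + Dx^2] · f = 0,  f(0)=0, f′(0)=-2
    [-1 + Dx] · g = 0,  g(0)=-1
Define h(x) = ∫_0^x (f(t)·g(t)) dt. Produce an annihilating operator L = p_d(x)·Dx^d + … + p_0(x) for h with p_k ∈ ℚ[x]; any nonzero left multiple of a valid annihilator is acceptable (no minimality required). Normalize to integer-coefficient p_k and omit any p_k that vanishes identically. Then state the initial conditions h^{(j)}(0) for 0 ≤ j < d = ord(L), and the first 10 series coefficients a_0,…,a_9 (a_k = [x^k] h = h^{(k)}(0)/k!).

L = 2·Dx - 2·Dx^2 + Dx^3  (order 3).
h: a_k = 0, 0, 1, 2/3, 1/6, 0, -1/90, -1/315, -1/2520, 0, …
ICs: h(0) = 0, h′(0) = 0, h′′(0) = 2.

f: a_k = 0, -2, 0, 1/3, 0, -1/60, 0, 1/2520, 0, -1/181440, …
g: a_k = -1, -1, -1/2, -1/6, -1/24, -1/120, -1/720, -1/5040, -1/40320, -1/362880, …
f·g: L₀ = L_f ⊗_s L_g, ord ≤ 2·1.
Integrate: L := L₀·Dx.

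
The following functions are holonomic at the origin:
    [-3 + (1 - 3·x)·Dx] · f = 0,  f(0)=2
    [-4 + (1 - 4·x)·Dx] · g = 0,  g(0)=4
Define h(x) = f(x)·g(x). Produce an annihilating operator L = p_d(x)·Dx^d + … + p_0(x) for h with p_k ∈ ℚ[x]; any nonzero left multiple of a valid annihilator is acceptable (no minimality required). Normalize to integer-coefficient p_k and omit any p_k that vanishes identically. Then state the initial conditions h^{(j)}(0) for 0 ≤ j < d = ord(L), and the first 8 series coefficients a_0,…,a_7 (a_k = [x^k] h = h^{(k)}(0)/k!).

L = (-7 + 24·x) + (1 - 7·x + 12·x^2)·Dx  (order 1).
h: a_k = 8, 56, 296, 1400, 6248, 26936, 113576, 471800, …
ICs: h(0) = 8.

f: a_k = 2, 6, 18, 54, 162, 486, 1458, 4374, …
g: a_k = 4, 16, 64, 256, 1024, 4096, 16384, 65536, …
Product ⇒ symmetric product L₀, ord ≤ 1.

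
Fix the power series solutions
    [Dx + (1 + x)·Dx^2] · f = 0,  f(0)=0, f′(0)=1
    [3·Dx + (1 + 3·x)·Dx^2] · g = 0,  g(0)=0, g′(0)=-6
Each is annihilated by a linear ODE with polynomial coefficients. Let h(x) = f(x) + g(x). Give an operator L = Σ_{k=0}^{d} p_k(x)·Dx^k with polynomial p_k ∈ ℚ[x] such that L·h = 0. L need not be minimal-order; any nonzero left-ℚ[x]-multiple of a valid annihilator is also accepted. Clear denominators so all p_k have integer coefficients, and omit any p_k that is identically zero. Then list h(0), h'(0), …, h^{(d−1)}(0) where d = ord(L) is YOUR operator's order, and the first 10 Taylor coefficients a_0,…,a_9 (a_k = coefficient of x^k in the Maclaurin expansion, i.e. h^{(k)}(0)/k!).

f: a_k = 0, 1, -1/2, 1/3, -1/4, 1/5, -1/6, 1/7, -1/8, 1/9, …
g: a_k = 0, -6, 9, -18, 81/2, -486/5, 243, -4374/7, 6561/4, -4374, …
Weyl lclm of L_f,L_g ⇒ L₀ (ord ≤ 4).
L = 6·Dx + (8 + 12·x)·Dx^2 + (1 + 4·x + 3·x^2)·Dx^3  (order 3).
h: a_k = 0, -5, 17/2, -53/3, 161/4, -97, 1457/6, -4373/7, 13121/8, -39365/9, …
ICs: h(0) = 0, h′(0) = -5, h′′(0) = 17.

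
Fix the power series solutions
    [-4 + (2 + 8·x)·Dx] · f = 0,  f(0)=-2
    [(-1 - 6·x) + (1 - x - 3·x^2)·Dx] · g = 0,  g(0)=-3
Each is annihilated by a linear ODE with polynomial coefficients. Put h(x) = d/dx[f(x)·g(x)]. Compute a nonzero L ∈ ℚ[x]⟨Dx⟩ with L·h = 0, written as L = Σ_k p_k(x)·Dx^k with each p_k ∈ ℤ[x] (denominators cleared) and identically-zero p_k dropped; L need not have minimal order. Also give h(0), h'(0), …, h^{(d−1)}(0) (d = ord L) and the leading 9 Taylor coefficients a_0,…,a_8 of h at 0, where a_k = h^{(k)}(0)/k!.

f: a_k = -2, -4, 4, -8, 20, -56, 168, -528, 1716, …
g: a_k = -3, -3, -12, -21, -57, -120, -291, -651, -1524, …
Sym-product of L_f,L_g gives L₀ (≤ ord 1).
Differentiate: ansatz ord ≤ ord L₀ ⇒ L.
L = (8 + 126·x + 390·x^2 + 480·x^3 + 540·x^4) + (-3 - 17·x - 21·x^2 + 38·x^3 + 222·x^4 + 216·x^5)·Dx  (order 1).
h: a_k = 18, 48, 306, 456, 2940, 2556, 26418, -768, 255474, …
ICs: h(0) = 18.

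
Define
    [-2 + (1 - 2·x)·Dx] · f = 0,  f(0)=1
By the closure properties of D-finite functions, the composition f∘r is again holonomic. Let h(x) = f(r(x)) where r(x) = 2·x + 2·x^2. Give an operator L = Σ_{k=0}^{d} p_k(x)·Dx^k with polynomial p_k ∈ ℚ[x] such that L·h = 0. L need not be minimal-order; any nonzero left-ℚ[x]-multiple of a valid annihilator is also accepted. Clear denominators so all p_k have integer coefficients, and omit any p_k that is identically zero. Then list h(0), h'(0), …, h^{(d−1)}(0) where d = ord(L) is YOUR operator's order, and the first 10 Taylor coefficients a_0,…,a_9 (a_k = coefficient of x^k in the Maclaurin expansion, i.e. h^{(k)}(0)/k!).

f: a_k = 1, 2, 4, 8, 16, 32, 64, 128, 256, 512, …
L₀ from L_f via x↦r, Dx↦r'^{-1}Dx.
L = (4 + 8·x) + (-1 + 4·x + 4·x^2)·Dx  (order 1).
h: a_k = 1, 4, 20, 96, 464, 2240, 10816, 52224, 252160, 1217536, …
ICs: h(0) = 1.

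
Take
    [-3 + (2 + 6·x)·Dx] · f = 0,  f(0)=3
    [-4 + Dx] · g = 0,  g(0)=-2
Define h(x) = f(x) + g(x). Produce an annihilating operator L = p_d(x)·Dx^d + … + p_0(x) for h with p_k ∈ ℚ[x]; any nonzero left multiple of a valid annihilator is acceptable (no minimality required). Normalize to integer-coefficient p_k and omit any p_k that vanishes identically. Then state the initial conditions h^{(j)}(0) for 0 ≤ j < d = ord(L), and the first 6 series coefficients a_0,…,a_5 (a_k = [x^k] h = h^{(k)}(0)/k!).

f: a_k = 3, 9/2, -27/8, 81/16, -1215/128, 5103/256, …
g: a_k = -2, -8, -16, -64/3, -64/3, -256/15, …
Sum ⇒ L₀ = lclm(L_f,L_g) in ℚ(x)⟨Dx⟩.
L = (132 + 288·x) + (-73 - 384·x - 576·x^2)·Dx + (10 + 78·x + 144·x^2)·Dx^2  (order 2).
h: a_k = 1, -7/2, -155/8, -781/48, -11837/384, 11009/3840, …
ICs: h(0) = 1, h′(0) = -7/2.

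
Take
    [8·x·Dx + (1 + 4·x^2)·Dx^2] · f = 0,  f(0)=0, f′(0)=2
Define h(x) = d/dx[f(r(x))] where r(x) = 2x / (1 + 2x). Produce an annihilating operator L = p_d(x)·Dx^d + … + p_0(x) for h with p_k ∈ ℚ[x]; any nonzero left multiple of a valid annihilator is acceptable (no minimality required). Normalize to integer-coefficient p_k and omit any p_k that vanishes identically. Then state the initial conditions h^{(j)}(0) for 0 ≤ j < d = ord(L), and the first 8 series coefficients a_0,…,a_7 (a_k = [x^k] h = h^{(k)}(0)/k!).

L = (4 + 40·x) + (1 + 4·x + 20·x^2)·Dx  (order 1).
h: a_k = 4, -16, -16, 384, -1216, -2816, 35584, -86016, …
ICs: h(0) = 4.

f: a_k = 0, 2, 0, -8/3, 0, 32/5, 0, -128/7, …
L₀ from L_f via x↦r, Dx↦r'^{-1}Dx.
h₀' ⇒ L via d/dx closure of L₀.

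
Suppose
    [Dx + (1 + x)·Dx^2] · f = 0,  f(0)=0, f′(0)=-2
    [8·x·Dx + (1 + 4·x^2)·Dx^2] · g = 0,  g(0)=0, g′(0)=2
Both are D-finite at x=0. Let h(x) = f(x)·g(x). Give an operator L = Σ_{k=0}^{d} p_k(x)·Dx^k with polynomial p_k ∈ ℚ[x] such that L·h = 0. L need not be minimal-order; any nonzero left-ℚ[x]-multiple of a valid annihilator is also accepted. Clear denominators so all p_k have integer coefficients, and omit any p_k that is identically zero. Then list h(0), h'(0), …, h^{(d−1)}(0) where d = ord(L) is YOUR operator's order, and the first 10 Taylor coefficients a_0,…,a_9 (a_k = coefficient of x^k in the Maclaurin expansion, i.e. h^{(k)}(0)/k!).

L = (288 + 560·x + 3584·x^2 + 8640·x^3 + 7680·x^4 + 3328·x^5 + 1024·x^7)·Dx + (258 + 1840·x + 6992·x^2 + 19264·x^3 + 29440·x^4 + 23808·x^5 + 8960·x^6 + 3072·x^7 + 3584·x^8)·Dx^2 + (36 + 628·x + 2496·x^2 + 6192·x^3 + 12288·x^4 + 15936·x^5 + 12288·x^6 + 5376·x^7 + 3072·x^8 + 2048·x^9)·Dx^3 + (17 + 66·x + 241·x^2 + 608·x^3 + 1152·x^4 + 1728·x^5 + 2016·x^6 + 1536·x^7 + 768·x^8 + 512·x^9 + 256·x^10)·Dx^4  (order 4).
h: a_k = 0, 0, -4, 2, 4, -5/3, -532/45, 86/15, 164/5, -9749/630, …
ICs: h(0) = 0, h′(0) = 0, h′′(0) = -8, h′′′(0) = 12.

f: a_k = 0, -2, 1, -2/3, 1/2, -2/5, 1/3, -2/7, 1/4, -2/9, …
g: a_k = 0, 2, 0, -8/3, 0, 32/5, 0, -128/7, 0, 512/9, …
L₀ := L_f ⊗_s L_g (sym. prod.), ord ≤ 4.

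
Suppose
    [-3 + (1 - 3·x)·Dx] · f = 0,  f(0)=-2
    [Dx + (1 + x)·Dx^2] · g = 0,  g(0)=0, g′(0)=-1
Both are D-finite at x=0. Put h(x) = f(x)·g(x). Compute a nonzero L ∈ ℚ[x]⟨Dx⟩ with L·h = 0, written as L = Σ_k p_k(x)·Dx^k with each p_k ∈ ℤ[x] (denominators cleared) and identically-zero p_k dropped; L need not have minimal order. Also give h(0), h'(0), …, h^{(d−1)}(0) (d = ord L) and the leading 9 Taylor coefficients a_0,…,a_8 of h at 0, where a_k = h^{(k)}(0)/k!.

f: a_k = -2, -6, -18, -54, -162, -486, -1458, -4374, -13122, …
g: a_k = 0, -1, 1/2, -1/3, 1/4, -1/5, 1/6, -1/7, 1/8, …
L₀ := L_f ⊗_s L_g (sym. prod.), ord ≤ 2.
L = 3 + (5 + 9·x)·Dx + (-1 + 2·x + 3·x^2)·Dx^2  (order 2).
h: a_k = 0, 2, 5, 47/3, 93/2, 1399/10, 12581/30, 88087/70, 528487/140, …
ICs: h(0) = 0, h′(0) = 2.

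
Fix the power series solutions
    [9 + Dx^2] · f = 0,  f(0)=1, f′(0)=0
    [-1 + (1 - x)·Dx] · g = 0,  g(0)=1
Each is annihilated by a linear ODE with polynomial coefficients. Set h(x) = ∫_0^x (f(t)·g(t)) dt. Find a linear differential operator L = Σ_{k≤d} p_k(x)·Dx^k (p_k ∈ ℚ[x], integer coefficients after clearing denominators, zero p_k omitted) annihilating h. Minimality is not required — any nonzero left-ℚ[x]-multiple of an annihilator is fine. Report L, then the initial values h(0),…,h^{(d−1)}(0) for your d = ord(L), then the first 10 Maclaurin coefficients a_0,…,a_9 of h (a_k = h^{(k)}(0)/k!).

L = (-9 + 9·x)·Dx + 2·Dx^2 + (-1 + x)·Dx^3  (order 3).
h: a_k = 0, 1, 1/2, -7/6, -7/8, -1/40, -1/48, -13/80, -91/640, -4367/40320, …
ICs: h(0) = 0, h′(0) = 1, h′′(0) = 1.

f: a_k = 1, 0, -9/2, 0, 27/8, 0, -81/80, 0, 729/4480, 0, …
g: a_k = 1, 1, 1, 1, 1, 1, 1, 1, 1, 1, …
Product ⇒ symmetric product L₀, ord ≤ 2.
h=∫h₀ ⇒ L = L₀·Dx.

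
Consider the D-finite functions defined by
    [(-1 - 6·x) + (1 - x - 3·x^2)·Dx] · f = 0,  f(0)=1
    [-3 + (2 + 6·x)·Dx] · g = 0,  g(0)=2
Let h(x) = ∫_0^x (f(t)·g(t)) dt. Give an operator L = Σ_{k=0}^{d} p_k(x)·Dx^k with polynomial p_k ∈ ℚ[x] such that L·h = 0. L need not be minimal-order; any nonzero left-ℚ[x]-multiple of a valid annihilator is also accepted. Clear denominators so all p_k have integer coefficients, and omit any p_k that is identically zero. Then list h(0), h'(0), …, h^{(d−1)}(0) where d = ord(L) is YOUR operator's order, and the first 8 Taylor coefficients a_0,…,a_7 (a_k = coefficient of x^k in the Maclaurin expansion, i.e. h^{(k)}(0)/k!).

f: a_k = 1, 1, 4, 7, 19, 40, 97, 217, …
g: a_k = 2, 3, -9/4, 27/8, -405/64, 1701/128, -15309/512, 72171/1024, …
Sym-product of L_f,L_g gives L₀ (≤ ord 1).
h=∫₀ˣh₀: take L = L₀·Dx.
L = (5 + 15·x + 27·x^2)·Dx + (-2 - 4·x + 12·x^2 + 18·x^3)·Dx^2  (order 2).
h: a_k = 0, 2, 5/2, 35/12, 217/32, 3011/320, 18139/768, 129511/3584, …
ICs: h(0) = 0, h′(0) = 2.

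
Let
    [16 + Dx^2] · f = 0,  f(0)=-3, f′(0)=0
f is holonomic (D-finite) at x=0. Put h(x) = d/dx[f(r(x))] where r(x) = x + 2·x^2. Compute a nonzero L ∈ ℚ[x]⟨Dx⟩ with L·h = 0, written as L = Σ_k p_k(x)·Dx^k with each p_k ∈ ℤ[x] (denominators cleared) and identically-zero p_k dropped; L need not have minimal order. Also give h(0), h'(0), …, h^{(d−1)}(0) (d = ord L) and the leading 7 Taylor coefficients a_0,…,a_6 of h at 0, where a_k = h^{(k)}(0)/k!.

f: a_k = -3, 0, 24, 0, -32, 0, 256/15, …
L₀ from L_f via x↦r, Dx↦r'^{-1}Dx.
h₀' ⇒ L via d/dx closure of L₀.
L = (64 + 256·x + 1536·x^2 + 4096·x^3 + 4096·x^4) + (-12 - 48·x)·Dx + (1 + 8·x + 16·x^2)·Dx^2  (order 2).
h: a_k = 0, 48, 288, 256, -1280, -22528/5, -28672/5, …
ICs: h(0) = 0, h′(0) = 48.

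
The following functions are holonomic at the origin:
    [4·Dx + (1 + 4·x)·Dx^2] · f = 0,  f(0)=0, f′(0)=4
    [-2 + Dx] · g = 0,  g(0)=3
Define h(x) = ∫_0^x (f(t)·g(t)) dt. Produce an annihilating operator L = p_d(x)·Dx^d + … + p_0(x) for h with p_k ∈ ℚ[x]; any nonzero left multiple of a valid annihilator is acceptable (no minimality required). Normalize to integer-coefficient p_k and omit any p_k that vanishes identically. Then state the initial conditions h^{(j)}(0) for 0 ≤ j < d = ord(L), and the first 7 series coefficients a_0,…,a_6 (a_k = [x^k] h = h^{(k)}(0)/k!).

f: a_k = 0, 4, -8, 64/3, -64, 1024/5, -2048/3, …
g: a_k = 3, 6, 6, 4, 2, 4/5, 4/15, …
Sym-product of L_f,L_g gives L₀ (≤ ord 2).
h=∫₀ˣh₀: take L = L₀·Dx.
L = (-4 + 16·x)·Dx - 16·x·Dx^2 + (1 + 4·x)·Dx^3  (order 3).
h: a_k = 0, 0, 6, 0, 10, -96/5, 836/15, …
ICs: h(0) = 0, h′(0) = 0, h′′(0) = 12.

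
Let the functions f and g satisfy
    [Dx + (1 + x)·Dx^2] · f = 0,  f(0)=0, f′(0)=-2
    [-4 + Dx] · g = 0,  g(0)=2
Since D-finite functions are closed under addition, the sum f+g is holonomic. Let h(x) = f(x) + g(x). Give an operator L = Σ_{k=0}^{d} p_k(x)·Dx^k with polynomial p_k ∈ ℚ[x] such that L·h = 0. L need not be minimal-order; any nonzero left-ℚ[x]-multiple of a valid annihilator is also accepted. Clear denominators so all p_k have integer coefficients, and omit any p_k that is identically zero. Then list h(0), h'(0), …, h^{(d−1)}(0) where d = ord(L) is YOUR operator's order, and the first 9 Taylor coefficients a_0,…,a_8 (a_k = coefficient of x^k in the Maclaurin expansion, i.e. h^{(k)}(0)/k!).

L = (-24 - 16·x)·Dx + (-14 - 32·x - 16·x^2)·Dx^2 + (5 + 9·x + 4·x^2)·Dx^3  (order 3).
h: a_k = 2, 6, 17, 62/3, 131/6, 50/3, 527/45, 1958/315, 4411/1260, …
ICs: h(0) = 2, h′(0) = 6, h′′(0) = 34.

f: a_k = 0, -2, 1, -2/3, 1/2, -2/5, 1/3, -2/7, 1/4, …
g: a_k = 2, 8, 16, 64/3, 64/3, 256/15, 512/45, 2048/315, 1024/315, …
L₀ := lclm(L_f,L_g); ord L₀ ≤ 2+1.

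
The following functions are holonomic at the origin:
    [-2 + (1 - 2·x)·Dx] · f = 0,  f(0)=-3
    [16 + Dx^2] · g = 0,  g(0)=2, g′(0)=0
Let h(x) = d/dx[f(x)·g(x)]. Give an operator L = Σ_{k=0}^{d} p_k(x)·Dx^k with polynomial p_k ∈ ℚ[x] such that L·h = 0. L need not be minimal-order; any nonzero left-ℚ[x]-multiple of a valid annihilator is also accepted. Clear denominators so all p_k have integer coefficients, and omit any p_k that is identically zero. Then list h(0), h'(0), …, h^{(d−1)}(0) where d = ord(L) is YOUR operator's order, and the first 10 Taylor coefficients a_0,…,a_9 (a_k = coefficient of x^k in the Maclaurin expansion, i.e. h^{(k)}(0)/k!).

f: a_k = -3, -6, -12, -24, -48, -96, -192, -384, -768, -1536, …
g: a_k = 2, 0, -16, 0, 64/3, 0, -512/45, 0, 1024/315, 0, …
L₀ := L_f ⊗_s L_g (sym. prod.), ord ≤ 2.
h₀' ⇒ L via d/dx closure of L₀.
L = (8 - 64·x + 64·x^2) + (-4 + 8·x)·Dx + (1 - 4·x + 4·x^2)·Dx^2  (order 2).
h: a_k = -12, 48, 144, 128, 320, 4864/5, 34048/15, 536576/105, 402432/35, 24162304/945, …
ICs: h(0) = -12, h′(0) = 48.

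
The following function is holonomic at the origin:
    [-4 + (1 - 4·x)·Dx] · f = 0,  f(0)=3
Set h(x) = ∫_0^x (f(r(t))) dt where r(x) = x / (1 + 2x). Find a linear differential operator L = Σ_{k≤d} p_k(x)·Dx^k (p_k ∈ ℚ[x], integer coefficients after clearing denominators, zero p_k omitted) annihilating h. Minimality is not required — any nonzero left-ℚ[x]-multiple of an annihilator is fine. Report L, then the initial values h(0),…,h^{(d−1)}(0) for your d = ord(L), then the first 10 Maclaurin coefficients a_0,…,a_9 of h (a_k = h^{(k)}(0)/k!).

f: a_k = 3, 12, 48, 192, 768, 3072, 12288, 49152, 196608, 786432, …
h₀=f(r): pull back L_f along r ⇒ L₀.
∫: right-multiply L₀ by Dx.
L = 4·Dx + (-1 + 4·x^2)·Dx^2  (order 2).
h: a_k = 0, 3, 6, 8, 12, 96/5, 32, 384/7, 96, 512/3, …
ICs: h(0) = 0, h′(0) = 3.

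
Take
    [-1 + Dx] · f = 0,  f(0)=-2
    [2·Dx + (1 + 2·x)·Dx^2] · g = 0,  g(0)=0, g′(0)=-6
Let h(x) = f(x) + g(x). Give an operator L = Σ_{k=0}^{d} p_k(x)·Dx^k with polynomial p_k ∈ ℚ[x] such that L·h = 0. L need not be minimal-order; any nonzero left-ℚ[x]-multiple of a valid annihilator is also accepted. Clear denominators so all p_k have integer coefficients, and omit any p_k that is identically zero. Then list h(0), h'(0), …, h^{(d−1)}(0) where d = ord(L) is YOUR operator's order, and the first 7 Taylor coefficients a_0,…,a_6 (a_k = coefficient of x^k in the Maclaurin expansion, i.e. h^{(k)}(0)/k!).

f: a_k = -2, -2, -1, -1/3, -1/12, -1/60, -1/360, …
g: a_k = 0, -6, 6, -8, 12, -96/5, 32, …
Sum ⇒ L₀ = lclm(L_f,L_g) in ℚ(x)⟨Dx⟩.
L = (-10 - 4·x)·Dx + (7 - 4·x - 4·x^2)·Dx^2 + (3 + 8·x + 4·x^2)·Dx^3  (order 3).
h: a_k = -2, -8, 5, -25/3, 143/12, -1153/60, 11519/360, …
ICs: h(0) = -2, h′(0) = -8, h′′(0) = 10.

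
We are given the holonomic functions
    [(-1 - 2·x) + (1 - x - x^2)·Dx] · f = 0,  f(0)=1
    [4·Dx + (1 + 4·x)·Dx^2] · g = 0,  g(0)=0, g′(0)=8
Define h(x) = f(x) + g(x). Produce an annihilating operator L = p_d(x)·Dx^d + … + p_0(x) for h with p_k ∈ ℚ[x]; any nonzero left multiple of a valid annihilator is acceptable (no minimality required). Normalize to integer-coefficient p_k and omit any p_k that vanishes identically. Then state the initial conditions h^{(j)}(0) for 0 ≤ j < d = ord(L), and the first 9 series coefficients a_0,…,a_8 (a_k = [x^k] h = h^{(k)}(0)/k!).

f: a_k = 1, 1, 2, 3, 5, 8, 13, 21, 34, …
g: a_k = 0, 8, -16, 128/3, -128, 2048/5, -4096/3, 32768/7, -16384, …
f+g: L₀ = lclm(L_f,L_g), ord ≤ 1+2.
L = (100 + 272·x + 392·x^2 + 144·x^3 + 96·x^4)·Dx + (-7 + 96·x + 434·x^2 + 540·x^3 + 304·x^4 + 160·x^5)·Dx^2 + (-4 - 25·x - 28·x^2 + 46·x^3 + 73·x^4 + 76·x^5 + 32·x^6)·Dx^3  (order 3).
h: a_k = 1, 9, -14, 137/3, -123, 2088/5, -4057/3, 32915/7, -16350, …
ICs: h(0) = 1, h′(0) = 9, h′′(0) = -28.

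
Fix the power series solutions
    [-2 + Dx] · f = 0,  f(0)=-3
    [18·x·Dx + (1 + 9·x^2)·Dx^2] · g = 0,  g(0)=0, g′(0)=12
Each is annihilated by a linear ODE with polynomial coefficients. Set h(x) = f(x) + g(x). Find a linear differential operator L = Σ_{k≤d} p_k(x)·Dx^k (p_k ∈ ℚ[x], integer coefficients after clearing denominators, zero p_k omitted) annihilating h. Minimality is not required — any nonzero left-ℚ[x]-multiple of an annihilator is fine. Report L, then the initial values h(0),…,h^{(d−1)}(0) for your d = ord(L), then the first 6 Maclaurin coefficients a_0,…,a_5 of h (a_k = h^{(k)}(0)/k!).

L = (18 - 36·x - 486·x^2 - 324·x^3)·Dx + (-11 + 207·x^2 - 162·x^4)·Dx^2 + (1 + 9·x + 18·x^2 + 81·x^3 + 81·x^4)·Dx^3  (order 3).
h: a_k = -3, 6, -6, -40, -2, 968/5, …
ICs: h(0) = -3, h′(0) = 6, h′′(0) = -12.

f: a_k = -3, -6, -6, -4, -2, -4/5, …
g: a_k = 0, 12, 0, -36, 0, 972/5, …
Weyl lclm of L_f,L_g ⇒ L₀ (ord ≤ 3).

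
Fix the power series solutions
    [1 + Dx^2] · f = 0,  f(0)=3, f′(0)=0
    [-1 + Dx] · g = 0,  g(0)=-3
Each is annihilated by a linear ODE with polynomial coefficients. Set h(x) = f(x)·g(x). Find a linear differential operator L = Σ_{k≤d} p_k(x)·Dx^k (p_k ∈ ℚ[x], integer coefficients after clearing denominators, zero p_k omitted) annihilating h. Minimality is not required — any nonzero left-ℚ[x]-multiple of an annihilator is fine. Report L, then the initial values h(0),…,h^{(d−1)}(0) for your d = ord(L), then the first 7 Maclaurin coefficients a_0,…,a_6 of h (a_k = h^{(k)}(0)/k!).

L = 2 - 2·Dx + Dx^2  (order 2).
h: a_k = -9, -9, 0, 3, 3/2, 3/10, 0, …
ICs: h(0) = -9, h′(0) = -9.

f: a_k = 3, 0, -3/2, 0, 1/8, 0, -1/240, …
g: a_k = -3, -3, -3/2, -1/2, -1/8, -1/40, -1/240, …
L₀ := L_f ⊗_s L_g (sym. prod.), ord ≤ 2.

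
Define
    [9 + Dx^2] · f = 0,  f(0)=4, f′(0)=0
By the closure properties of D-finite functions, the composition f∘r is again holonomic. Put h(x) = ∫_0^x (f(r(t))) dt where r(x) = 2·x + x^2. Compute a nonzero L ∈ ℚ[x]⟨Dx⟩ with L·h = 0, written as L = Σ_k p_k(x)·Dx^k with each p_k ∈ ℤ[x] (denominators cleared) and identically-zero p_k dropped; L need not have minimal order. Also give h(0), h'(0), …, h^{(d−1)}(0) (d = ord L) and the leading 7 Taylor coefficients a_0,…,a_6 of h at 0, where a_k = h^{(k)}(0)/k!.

L = (36 + 108·x + 108·x^2 + 36·x^3)·Dx - Dx^2 + (1 + x)·Dx^3  (order 3).
h: a_k = 0, 4, 0, -24, -18, 198/5, 72, …
ICs: h(0) = 0, h′(0) = 4, h′′(0) = 0.

f: a_k = 4, 0, -18, 0, 27/2, 0, -81/20, …
h₀=f(r): pull back L_f along r ⇒ L₀.
Integrate: L := L₀·Dx.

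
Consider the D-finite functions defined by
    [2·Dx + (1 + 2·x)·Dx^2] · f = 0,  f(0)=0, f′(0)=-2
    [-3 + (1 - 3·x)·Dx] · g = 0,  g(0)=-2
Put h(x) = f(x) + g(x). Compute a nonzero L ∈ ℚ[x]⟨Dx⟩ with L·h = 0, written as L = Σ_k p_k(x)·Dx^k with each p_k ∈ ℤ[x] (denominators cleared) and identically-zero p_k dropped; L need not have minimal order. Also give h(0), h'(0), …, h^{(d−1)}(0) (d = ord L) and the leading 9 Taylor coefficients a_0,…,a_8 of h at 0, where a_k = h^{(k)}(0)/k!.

L = (-78 - 36·x)·Dx + (-23 - 132·x - 72·x^2)·Dx^2 + (4 - x - 27·x^2 - 18·x^3)·Dx^3  (order 3).
h: a_k = -2, -8, -16, -170/3, -158, -2462/5, -4342/3, -30746/7, -13090, …
ICs: h(0) = -2, h′(0) = -8, h′′(0) = -32.

f: a_k = 0, -2, 2, -8/3, 4, -32/5, 32/3, -128/7, 32, …
g: a_k = -2, -6, -18, -54, -162, -486, -1458, -4374, -13122, …
f+g: L₀ = lclm(L_f,L_g), ord ≤ 2+1.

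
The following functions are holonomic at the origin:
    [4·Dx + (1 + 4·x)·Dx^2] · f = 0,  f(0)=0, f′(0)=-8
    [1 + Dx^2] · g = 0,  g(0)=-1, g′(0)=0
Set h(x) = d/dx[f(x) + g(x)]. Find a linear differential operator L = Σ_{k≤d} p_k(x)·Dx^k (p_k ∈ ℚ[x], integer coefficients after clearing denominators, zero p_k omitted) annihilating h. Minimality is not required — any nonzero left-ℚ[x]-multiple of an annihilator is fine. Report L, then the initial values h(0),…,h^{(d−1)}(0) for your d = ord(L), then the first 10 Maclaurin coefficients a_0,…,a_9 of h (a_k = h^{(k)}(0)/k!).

f: a_k = 0, -8, 16, -128/3, 128, -2048/5, 4096/3, -32768/7, 16384, -524288/9, …
g: a_k = -1, 0, 1/2, 0, -1/24, 0, 1/720, 0, -1/40320, 0, …
Weyl lclm of L_f,L_g ⇒ L₀ (ord ≤ 4).
Derive L from L₀ (diff closure).
L = (388 + 32·x + 64·x^2) + (33 + 140·x + 48·x^2 + 64·x^3)·Dx + (388 + 32·x + 64·x^2)·Dx^2 + (33 + 140·x + 48·x^2 + 64·x^3)·Dx^3  (order 3).
h: a_k = -8, 33, -128, 3071/6, -2048, 983041/120, -32768, 660602879/5040, -524288, 761014517761/362880, …
ICs: h(0) = -8, h′(0) = 33, h′′(0) = -256.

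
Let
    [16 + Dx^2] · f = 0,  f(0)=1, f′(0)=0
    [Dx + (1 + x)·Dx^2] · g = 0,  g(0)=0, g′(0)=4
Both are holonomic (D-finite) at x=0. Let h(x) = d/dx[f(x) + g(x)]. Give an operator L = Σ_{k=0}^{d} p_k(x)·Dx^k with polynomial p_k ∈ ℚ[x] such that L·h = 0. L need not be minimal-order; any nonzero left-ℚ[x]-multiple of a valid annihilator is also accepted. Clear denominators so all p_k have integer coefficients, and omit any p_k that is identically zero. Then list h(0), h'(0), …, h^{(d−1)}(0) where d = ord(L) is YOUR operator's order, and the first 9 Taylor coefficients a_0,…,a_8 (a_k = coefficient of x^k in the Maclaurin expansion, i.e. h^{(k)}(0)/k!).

f: a_k = 1, 0, -8, 0, 32/3, 0, -256/45, 0, 512/315, …
g: a_k = 0, 4, -2, 4/3, -1, 4/5, -2/3, 4/7, -1/2, …
Sum ⇒ L₀ = lclm(L_f,L_g) in ℚ(x)⟨Dx⟩.
h₀' ⇒ L via d/dx closure of L₀.
L = (176 + 256·x + 128·x^2) + (144 + 400·x + 384·x^2 + 128·x^3)·Dx + (11 + 16·x + 8·x^2)·Dx^2 + (9 + 25·x + 24·x^2 + 8·x^3)·Dx^3  (order 3).
h: a_k = 4, -20, 4, 116/3, 4, -572/15, 4, 2836/315, 4, …
ICs: h(0) = 4, h′(0) = -20, h′′(0) = 8.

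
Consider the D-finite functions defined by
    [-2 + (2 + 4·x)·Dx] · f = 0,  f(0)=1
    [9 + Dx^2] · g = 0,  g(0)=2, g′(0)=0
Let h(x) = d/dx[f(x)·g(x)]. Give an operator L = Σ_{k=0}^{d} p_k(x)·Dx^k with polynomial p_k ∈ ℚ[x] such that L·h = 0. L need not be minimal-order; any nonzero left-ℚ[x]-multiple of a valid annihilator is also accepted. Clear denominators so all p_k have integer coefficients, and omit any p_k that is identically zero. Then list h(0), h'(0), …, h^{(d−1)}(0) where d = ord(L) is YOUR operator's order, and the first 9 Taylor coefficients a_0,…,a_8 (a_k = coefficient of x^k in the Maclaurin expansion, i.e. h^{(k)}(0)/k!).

f: a_k = 1, 1, -1/2, 1/2, -5/8, 7/8, -21/16, 33/16, -429/128, …
g: a_k = 2, 0, -9, 0, 27/4, 0, -81/40, 0, 729/2240, …
f·g: L₀ = L_f ⊗_s L_g, ord ≤ 1·2.
h=h₀': d/dx-closure on L₀ ⇒ L.
L = (14 + 84·x + 192·x^2 + 216·x^3 + 108·x^4) + (-1 - 8·x - 18·x^2 - 12·x^3)·Dx + (1 + 7·x + 19·x^2 + 24·x^3 + 12·x^4)·Dx^2  (order 2).
h: a_k = 2, -20, -24, 40, 20, -72/5, -84/5, 624/35, -684/35, …
ICs: h(0) = 2, h′(0) = -20.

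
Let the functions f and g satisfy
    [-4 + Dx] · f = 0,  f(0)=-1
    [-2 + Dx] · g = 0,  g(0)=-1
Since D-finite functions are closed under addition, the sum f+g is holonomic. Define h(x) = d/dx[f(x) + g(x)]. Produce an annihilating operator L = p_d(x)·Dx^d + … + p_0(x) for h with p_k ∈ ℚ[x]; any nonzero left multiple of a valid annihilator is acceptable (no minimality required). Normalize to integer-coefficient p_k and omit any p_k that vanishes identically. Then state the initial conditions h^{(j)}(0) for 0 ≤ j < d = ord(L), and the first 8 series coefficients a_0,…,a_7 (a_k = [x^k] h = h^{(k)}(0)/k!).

f: a_k = -1, -4, -8, -32/3, -32/3, -128/15, -256/45, -1024/315, …
g: a_k = -1, -2, -2, -4/3, -2/3, -4/15, -4/45, -8/315, …
f+g: L₀ = lclm(L_f,L_g), ord ≤ 1+1.
Differentiate: ansatz ord ≤ ord L₀ ⇒ L.
L = 8 - 6·Dx + Dx^2  (order 2).
h: a_k = -6, -20, -36, -136/3, -44, -104/3, -344/15, -4112/315, …
ICs: h(0) = -6, h′(0) = -20.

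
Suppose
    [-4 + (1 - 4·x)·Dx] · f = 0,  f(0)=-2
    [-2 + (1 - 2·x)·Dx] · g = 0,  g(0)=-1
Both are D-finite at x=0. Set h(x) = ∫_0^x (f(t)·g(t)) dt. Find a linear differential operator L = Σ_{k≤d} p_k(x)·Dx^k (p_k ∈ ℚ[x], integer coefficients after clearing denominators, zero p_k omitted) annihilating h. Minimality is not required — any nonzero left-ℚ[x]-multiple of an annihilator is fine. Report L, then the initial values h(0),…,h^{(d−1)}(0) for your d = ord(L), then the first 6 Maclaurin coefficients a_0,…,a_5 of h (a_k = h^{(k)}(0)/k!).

f: a_k = -2, -8, -32, -128, -512, -2048, …
g: a_k = -1, -2, -4, -8, -16, -32, …
L₀ := L_f ⊗_s L_g (sym. prod.), ord ≤ 1.
h=∫h₀ ⇒ L = L₀·Dx.
L = (-6 + 16·x)·Dx + (1 - 6·x + 8·x^2)·Dx^2  (order 2).
h: a_k = 0, 2, 6, 56/3, 60, 992/5, …
ICs: h(0) = 0, h′(0) = 2.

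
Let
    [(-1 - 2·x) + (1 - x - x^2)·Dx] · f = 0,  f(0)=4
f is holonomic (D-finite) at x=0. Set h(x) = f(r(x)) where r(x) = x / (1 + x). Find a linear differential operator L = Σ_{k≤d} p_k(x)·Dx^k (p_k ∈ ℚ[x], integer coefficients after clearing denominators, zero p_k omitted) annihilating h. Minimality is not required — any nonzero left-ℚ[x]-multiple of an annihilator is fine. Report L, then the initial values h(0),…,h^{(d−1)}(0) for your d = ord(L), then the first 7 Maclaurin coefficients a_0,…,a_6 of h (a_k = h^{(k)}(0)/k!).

L = (1 + 3·x) + (-1 - 2·x + x^3)·Dx  (order 1).
h: a_k = 4, 4, 4, 0, 4, -4, 8, …
ICs: h(0) = 4.

f: a_k = 4, 4, 8, 12, 20, 32, 52, …
f∘r: x↦r, Dx↦Dx/r' in L_f ⇒ L₀.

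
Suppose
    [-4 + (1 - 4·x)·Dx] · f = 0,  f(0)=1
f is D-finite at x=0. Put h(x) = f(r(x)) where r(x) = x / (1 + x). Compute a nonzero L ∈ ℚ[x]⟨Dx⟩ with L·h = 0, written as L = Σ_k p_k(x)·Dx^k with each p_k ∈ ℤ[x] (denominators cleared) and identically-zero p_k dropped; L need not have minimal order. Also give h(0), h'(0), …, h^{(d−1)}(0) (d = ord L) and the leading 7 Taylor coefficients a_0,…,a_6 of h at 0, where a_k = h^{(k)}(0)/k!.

f: a_k = 1, 4, 16, 64, 256, 1024, 4096, …
h₀=f(r): pull back L_f along r ⇒ L₀.
L = 4 + (-1 + 2·x + 3·x^2)·Dx  (order 1).
h: a_k = 1, 4, 12, 36, 108, 324, 972, …
ICs: h(0) = 1.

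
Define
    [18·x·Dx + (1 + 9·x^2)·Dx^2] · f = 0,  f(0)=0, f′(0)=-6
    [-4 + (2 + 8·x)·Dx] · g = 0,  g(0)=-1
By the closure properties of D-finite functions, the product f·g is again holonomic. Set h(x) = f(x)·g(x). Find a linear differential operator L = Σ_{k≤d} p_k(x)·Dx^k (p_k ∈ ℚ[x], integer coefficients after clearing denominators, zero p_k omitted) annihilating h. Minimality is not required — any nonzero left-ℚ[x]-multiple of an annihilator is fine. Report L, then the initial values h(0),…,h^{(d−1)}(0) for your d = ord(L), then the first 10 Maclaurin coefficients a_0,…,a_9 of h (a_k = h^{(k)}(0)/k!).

f: a_k = 0, -6, 0, 18, 0, -486/5, 0, 4374/7, 0, -4374, …
g: a_k = -1, -2, 2, -4, 10, -28, 84, -264, 858, -2860, …
L₀ := L_f ⊗_s L_g (sym. prod.), ord ≤ 2.
L = (12 - 36·x - 36·x^2) + (-4 + 2·x + 108·x^2 + 144·x^3)·Dx + (1 + 8·x + 25·x^2 + 72·x^3 + 144·x^4)·Dx^2  (order 2).
h: a_k = 0, 6, 12, -30, -12, 366/5, 1452/5, -40014/35, 7668/35, 7110/7, …
ICs: h(0) = 0, h′(0) = 6.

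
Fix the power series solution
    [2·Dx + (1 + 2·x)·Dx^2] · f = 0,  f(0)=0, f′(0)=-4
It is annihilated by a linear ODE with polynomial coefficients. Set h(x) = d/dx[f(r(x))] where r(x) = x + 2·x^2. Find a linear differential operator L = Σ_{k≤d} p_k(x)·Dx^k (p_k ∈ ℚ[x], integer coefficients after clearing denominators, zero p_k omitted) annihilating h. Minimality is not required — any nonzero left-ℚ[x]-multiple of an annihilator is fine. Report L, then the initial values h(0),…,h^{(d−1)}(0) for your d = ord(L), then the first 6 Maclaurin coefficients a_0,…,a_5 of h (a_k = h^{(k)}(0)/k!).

f: a_k = 0, -4, 4, -16/3, 8, -64/5, …
Change of var in L_f (x↦r) gives L₀.
Derive L from L₀ (diff closure).
L = (-2 + 8·x + 16·x^2) + (1 + 6·x + 12·x^2 + 16·x^3)·Dx  (order 1).
h: a_k = -4, -8, 32, -32, -64, 256, …
ICs: h(0) = -4.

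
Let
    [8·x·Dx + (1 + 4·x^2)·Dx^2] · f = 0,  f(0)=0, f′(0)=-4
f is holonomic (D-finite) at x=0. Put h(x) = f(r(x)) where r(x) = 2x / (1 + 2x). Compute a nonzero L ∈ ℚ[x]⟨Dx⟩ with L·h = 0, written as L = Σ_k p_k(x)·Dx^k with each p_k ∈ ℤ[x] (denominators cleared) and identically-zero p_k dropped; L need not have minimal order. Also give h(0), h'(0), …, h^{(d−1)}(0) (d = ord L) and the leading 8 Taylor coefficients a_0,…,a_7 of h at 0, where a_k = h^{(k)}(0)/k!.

f: a_k = 0, -4, 0, 16/3, 0, -64/5, 0, 256/7, …
L₀ from L_f via x↦r, Dx↦r'^{-1}Dx.
L = (4 + 40·x)·Dx + (1 + 4·x + 20·x^2)·Dx^2  (order 2).
h: a_k = 0, -8, 16, 32/3, -192, 2432/5, 2816/3, -71168/7, …
ICs: h(0) = 0, h′(0) = -8.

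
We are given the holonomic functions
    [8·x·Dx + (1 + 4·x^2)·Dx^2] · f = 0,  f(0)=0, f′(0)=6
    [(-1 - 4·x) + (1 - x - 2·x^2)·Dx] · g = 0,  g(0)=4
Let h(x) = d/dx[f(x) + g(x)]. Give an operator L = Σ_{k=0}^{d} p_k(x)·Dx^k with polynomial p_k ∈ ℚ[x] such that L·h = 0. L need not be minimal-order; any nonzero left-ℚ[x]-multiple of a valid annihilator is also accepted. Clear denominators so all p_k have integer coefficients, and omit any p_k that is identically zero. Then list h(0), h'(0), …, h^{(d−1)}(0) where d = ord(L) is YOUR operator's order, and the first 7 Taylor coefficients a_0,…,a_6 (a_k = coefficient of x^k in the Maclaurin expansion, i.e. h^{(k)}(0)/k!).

f: a_k = 0, 6, 0, -8, 0, 96/5, 0, …
g: a_k = 4, 4, 12, 20, 44, 84, 172, …
L₀ := lclm(L_f,L_g); ord L₀ ≤ 2+1.
h=h₀': d/dx-closure on L₀ ⇒ L.
L = (24 - 96·x - 864·x^2 - 1536·x^3 - 3264·x^4 - 768·x^6) + (-19 - 80·x - 100·x^2 - 544·x^3 - 1424·x^4 - 2368·x^5 - 192·x^6 - 768·x^7)·Dx + (3 + 7·x + 32·x^2 - 28·x^3 + 24·x^4 - 240·x^5 - 256·x^6 - 64·x^7 - 128·x^8)·Dx^2  (order 2).
h: a_k = 10, 24, 36, 176, 516, 1032, 1996, …
ICs: h(0) = 10, h′(0) = 24.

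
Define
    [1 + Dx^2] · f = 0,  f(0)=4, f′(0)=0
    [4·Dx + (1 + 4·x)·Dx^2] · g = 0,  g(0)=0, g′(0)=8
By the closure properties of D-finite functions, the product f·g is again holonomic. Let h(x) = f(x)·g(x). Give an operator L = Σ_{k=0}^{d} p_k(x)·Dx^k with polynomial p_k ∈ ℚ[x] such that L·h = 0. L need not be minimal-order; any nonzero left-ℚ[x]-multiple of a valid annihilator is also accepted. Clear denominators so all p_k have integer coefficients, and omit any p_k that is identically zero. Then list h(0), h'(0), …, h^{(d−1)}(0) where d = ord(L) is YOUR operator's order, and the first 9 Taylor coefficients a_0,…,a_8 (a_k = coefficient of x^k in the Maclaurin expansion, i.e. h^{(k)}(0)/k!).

f: a_k = 4, 0, -2, 0, 1/6, 0, -1/180, 0, 1/10080, …
g: a_k = 0, 8, -16, 128/3, -128, 2048/5, -4096/3, 32768/7, -16384, …
f·g: L₀ = L_f ⊗_s L_g, ord ≤ 2·2.
L = (-147 - 144·x - 224·x^2 + 256·x^3 + 256·x^4) + (-56 - 160·x + 384·x^2 + 512·x^3)·Dx + (-150 - 160·x - 192·x^2 + 512·x^3 + 512·x^4)·Dx^2 + (-56 - 160·x + 384·x^2 + 512·x^3)·Dx^3 + (-3 - 16·x + 32·x^2 + 256·x^3 + 256·x^4)·Dx^4  (order 4).
h: a_k = 0, 32, -64, 464/3, -480, 7772/5, -5208, 1880806/105, -2827196/45, …
ICs: h(0) = 0, h′(0) = 32, h′′(0) = -128, h′′′(0) = 928.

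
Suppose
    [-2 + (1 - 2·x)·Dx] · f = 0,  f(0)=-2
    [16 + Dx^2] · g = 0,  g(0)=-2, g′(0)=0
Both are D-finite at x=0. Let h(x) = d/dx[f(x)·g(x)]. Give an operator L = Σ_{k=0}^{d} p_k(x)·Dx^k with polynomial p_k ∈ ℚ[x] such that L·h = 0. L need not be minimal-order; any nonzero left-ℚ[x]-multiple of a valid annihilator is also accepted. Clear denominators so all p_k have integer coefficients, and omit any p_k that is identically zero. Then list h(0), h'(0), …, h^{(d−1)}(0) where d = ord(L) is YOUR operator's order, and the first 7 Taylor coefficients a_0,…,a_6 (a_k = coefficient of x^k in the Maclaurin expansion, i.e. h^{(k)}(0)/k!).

f: a_k = -2, -4, -8, -16, -32, -64, -128, …
g: a_k = -2, 0, 16, 0, -64/3, 0, 512/45, …
f·g: L₀ = L_f ⊗_s L_g, ord ≤ 1·2.
Differentiate: ansatz ord ≤ ord L₀ ⇒ L.
L = (8 - 64·x + 64·x^2) + (-4 + 8·x)·Dx + (1 - 4·x + 4·x^2)·Dx^2  (order 2).
h: a_k = 8, -32, -96, -256/3, -640/3, -9728/15, -68096/45, …
ICs: h(0) = 8, h′(0) = -32.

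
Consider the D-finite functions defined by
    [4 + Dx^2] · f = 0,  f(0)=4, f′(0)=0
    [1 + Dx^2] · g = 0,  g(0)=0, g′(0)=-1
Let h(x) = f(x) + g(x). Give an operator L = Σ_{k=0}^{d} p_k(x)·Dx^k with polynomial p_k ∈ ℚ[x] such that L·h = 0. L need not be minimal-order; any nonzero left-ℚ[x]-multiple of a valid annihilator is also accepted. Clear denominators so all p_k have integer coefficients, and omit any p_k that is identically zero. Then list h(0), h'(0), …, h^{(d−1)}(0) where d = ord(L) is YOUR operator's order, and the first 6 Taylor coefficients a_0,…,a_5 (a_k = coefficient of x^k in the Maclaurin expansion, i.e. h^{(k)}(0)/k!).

f: a_k = 4, 0, -8, 0, 8/3, 0, …
g: a_k = 0, -1, 0, 1/6, 0, -1/120, …
h₀=f+g: left-lcm gives L₀, ord ≤ 4.
L = 4 + 5·Dx^2 + Dx^4  (order 4).
h: a_k = 4, -1, -8, 1/6, 8/3, -1/120, …
ICs: h(0) = 4, h′(0) = -1, h′′(0) = -16, h′′′(0) = 1.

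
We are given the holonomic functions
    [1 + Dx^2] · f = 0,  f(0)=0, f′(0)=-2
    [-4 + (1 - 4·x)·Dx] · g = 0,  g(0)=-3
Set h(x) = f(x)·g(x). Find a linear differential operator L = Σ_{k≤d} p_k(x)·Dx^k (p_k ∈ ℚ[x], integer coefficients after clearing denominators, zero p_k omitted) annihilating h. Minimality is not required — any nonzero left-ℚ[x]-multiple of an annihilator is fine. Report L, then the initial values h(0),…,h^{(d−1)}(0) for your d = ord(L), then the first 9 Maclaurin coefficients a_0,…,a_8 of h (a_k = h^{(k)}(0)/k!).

L = (-1 + 4·x) + 8·Dx + (-1 + 4·x)·Dx^2  (order 2).
h: a_k = 0, 6, 24, 95, 380, 30401/20, 30401/5, 20429471/840, 20429471/210, …
ICs: h(0) = 0, h′(0) = 6.

f: a_k = 0, -2, 0, 1/3, 0, -1/60, 0, 1/2520, 0, …
g: a_k = -3, -12, -48, -192, -768, -3072, -12288, -49152, -196608, …
Product ⇒ symmetric product L₀, ord ≤ 2.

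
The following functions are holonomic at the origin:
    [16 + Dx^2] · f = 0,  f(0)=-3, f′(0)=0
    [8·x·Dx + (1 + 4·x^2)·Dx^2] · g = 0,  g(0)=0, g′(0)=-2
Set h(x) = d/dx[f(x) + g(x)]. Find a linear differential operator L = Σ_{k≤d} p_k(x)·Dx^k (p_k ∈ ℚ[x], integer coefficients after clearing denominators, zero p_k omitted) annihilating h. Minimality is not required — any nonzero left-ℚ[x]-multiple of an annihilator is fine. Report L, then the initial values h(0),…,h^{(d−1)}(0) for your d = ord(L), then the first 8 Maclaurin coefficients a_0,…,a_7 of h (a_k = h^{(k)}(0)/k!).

f: a_k = -3, 0, 24, 0, -32, 0, 256/15, 0, …
g: a_k = 0, -2, 0, 8/3, 0, -32/5, 0, 128/7, …
h₀=f+g: left-lcm gives L₀, ord ≤ 4.
Derive L from L₀ (diff closure).
L = (-512·x + 5120·x^3 + 4096·x^5) + (16 + 512·x^2 + 2304·x^4 + 2048·x^6)·Dx + (-32·x + 320·x^3 + 256·x^5)·Dx^2 + (1 + 32·x^2 + 144·x^4 + 128·x^6)·Dx^3  (order 3).
h: a_k = -2, 48, 8, -128, -32, 512/5, 128, -4096/105, …
ICs: h(0) = -2, h′(0) = 48, h′′(0) = 16.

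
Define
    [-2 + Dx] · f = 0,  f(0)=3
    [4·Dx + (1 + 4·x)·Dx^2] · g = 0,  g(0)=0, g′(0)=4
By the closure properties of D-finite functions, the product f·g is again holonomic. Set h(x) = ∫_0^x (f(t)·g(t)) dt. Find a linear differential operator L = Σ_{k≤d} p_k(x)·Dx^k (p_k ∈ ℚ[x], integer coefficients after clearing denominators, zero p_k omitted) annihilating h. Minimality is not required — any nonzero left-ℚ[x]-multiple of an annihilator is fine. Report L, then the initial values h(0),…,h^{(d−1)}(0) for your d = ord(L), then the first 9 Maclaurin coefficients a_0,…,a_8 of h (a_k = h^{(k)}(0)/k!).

f: a_k = 3, 6, 6, 4, 2, 4/5, 4/15, 8/105, 2/105, …
g: a_k = 0, 4, -8, 64/3, -64, 1024/5, -2048/3, 16384/7, -8192, …
f·g: L₀ = L_f ⊗_s L_g, ord ≤ 1·2.
h=∫₀ˣh₀: take L = L₀·Dx.
L = (-4 + 16·x)·Dx - 16·x·Dx^2 + (1 + 4·x)·Dx^3  (order 3).
h: a_k = 0, 0, 6, 0, 10, -96/5, 836/15, -3392/21, 51658/105, …
ICs: h(0) = 0, h′(0) = 0, h′′(0) = 12.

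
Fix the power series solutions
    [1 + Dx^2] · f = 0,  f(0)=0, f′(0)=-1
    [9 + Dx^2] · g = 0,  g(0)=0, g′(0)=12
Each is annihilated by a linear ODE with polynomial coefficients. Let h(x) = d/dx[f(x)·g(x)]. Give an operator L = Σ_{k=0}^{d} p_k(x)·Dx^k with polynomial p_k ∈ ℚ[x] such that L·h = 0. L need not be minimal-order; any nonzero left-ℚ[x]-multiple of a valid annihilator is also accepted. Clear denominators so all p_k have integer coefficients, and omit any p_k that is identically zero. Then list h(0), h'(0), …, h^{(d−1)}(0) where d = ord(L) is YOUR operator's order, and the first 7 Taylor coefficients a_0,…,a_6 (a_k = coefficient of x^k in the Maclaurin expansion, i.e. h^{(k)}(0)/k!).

f: a_k = 0, -1, 0, 1/6, 0, -1/120, 0, …
g: a_k = 0, 12, 0, -18, 0, 81/10, 0, …
L₀ := L_f ⊗_s L_g (sym. prod.), ord ≤ 4.
h₀' ⇒ L via d/dx closure of L₀.
L = 64 + 20·Dx^2 + Dx^4  (order 4).
h: a_k = 0, -24, 0, 80, 0, -336/5, 0, …
ICs: h(0) = 0, h′(0) = -24, h′′(0) = 0, h′′′(0) = 480.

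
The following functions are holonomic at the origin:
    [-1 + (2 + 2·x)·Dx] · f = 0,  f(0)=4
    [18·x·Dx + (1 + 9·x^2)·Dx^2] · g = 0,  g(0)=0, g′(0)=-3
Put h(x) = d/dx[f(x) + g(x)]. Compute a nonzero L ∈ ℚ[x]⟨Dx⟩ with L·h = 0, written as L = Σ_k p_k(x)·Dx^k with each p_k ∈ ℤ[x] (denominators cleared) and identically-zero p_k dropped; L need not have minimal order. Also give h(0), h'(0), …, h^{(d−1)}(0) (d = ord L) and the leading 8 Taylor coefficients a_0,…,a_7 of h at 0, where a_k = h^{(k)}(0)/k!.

L = (-36 - 90·x + 972·x^2 + 486·x^3) + (-75 - 144·x + 1818·x^2 + 3888·x^3 + 1701·x^4)·Dx + (-2 + 70·x + 108·x^2 + 684·x^3 + 1134·x^4 + 486·x^5)·Dx^2  (order 2).
h: a_k = -1, -1, 111/4, -5/8, -15517/64, -63/128, 1119975/512, -429/1024, …
ICs: h(0) = -1, h′(0) = -1.

f: a_k = 4, 2, -1/2, 1/4, -5/32, 7/64, -21/256, 33/512, …
g: a_k = 0, -3, 0, 9, 0, -243/5, 0, 2187/7, …
f+g: L₀ = lclm(L_f,L_g), ord ≤ 1+2.
Differentiate: ansatz ord ≤ ord L₀ ⇒ L.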